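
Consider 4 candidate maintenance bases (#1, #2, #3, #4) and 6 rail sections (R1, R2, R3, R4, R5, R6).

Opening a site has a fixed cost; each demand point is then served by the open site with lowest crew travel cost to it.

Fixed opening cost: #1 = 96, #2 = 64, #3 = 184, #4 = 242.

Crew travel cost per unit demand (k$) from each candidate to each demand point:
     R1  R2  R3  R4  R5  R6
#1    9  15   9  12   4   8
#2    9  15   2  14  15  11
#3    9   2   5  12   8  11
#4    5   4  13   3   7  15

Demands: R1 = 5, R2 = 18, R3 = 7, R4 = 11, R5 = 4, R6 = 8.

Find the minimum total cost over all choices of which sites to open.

Open {#3}: assign each demand point to its cheapest open site.
  R1→#3 5×9=45, R2→#3 18×2=36, R3→#3 7×5=35, R4→#3 11×12=132, R5→#3 4×8=32, R6→#3 8×11=88
  crew travel cost 368, fixed 184 → total 552.
Compare {#2, #4}: crew travel cost 260 + fixed 306 = 566.
Compare {#2, #3}: crew travel cost 347 + fixed 248 = 595.
Compare {#1, #3}: crew travel cost 328 + fixed 280 = 608.
All other subsets cost ≥ 566. Minimum total cost: 552.

552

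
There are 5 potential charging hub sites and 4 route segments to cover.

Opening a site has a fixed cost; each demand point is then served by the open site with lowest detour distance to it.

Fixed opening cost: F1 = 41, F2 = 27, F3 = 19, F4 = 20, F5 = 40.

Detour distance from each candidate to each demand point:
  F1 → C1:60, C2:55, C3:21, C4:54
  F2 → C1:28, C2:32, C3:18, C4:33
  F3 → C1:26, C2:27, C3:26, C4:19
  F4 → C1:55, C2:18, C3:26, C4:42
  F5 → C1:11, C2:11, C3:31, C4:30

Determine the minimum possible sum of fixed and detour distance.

Open {F3}: assign each demand point to its cheapest open site.
  C1→F3 26, C2→F3 27, C3→F3 26, C4→F3 19
  detour distance 98, fixed 19 → total 117.
Compare {F5}: detour distance 83 + fixed 40 = 123.
Compare {F3, F5}: detour distance 67 + fixed 59 = 126.
Compare {F3, F4}: detour distance 89 + fixed 39 = 128.
All other subsets cost ≥ 123. Minimum total cost: 117.

117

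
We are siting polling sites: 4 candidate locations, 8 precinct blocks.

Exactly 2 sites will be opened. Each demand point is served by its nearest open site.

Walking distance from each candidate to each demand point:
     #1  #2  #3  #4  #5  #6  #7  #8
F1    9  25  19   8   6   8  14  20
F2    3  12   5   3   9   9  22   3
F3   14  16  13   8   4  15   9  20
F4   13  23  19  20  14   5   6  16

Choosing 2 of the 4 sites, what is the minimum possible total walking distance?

46

Open {F2, F4}.
  #1→F2 3, #2→F2 12, #3→F2 5, #4→F2 3, #5→F2 9, #6→F4 5, #7→F4 6, #8→F2 3  ⇒ total 46.
Compare {F2, F3}: total 48.
Compare {F1, F2}: total 54.
No size-2 selection does better; minimum is 46.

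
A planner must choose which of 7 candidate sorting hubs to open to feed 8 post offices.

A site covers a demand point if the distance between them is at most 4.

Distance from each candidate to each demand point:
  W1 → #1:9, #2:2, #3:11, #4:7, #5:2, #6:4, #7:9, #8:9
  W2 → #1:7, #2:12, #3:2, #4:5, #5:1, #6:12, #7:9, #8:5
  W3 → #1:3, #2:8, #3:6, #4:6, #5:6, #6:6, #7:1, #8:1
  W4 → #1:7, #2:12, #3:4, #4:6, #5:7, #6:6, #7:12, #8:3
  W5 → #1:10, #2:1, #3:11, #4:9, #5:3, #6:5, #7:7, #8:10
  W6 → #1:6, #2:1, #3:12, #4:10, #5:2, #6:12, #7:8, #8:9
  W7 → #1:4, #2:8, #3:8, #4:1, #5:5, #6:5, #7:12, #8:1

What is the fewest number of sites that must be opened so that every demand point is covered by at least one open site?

Coverage sets (demand points within 4 of each site):
  W1: {#2, #5, #6}
  W2: {#3, #5}
  W3: {#1, #7, #8}
  W4: {#3, #8}
  W5: {#2, #5}
  W6: {#2, #5}
  W7: {#1, #4, #8}
No 3 sites suffice: every size-3 union leaves at least one demand point uncovered.
But {W1, W2, W3, W7} covers everything, so the minimum is 4.

4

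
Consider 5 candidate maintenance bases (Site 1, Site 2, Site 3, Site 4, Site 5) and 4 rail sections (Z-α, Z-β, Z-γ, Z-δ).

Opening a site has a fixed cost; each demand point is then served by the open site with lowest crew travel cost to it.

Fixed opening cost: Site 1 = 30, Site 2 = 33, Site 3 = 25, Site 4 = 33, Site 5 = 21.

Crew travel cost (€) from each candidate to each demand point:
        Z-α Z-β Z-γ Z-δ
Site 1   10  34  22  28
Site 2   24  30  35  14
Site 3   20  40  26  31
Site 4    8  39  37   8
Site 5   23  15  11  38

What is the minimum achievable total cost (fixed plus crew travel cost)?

96

Open {Site 4, Site 5}: assign each demand point to its cheapest open site.
  Z-α→Site 4 8, Z-β→Site 5 15, Z-γ→Site 5 11, Z-δ→Site 4 8
  crew travel cost 42, fixed 54 → total 96.
Compare {Site 5}: crew travel cost 87 + fixed 21 = 108.
Compare {Site 1, Site 5}: crew travel cost 64 + fixed 51 = 115.
Compare {Site 2, Site 5}: crew travel cost 63 + fixed 54 = 117.
All other subsets cost ≥ 108. Minimum total cost: 96.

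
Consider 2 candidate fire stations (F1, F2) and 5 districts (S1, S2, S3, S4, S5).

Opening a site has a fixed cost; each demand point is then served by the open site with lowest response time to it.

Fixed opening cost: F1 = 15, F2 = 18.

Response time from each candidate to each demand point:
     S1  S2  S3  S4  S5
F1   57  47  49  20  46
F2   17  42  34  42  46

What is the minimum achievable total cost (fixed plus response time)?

Open {F1, F2}: assign each demand point to its cheapest open site.
  S1→F2 17, S2→F2 42, S3→F2 34, S4→F1 20, S5→F1 46
  response time 159, fixed 33 → total 192.
Compare {F2}: response time 181 + fixed 18 = 199.
Compare {F1}: response time 219 + fixed 15 = 234.

192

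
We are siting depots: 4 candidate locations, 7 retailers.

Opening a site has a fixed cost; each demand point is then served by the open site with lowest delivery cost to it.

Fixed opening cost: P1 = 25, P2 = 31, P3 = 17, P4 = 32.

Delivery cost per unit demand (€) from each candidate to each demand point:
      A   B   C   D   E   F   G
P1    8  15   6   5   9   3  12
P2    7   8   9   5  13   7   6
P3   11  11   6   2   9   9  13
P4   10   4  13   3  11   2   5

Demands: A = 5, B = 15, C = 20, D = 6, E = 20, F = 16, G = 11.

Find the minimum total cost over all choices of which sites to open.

Open {P3, P4}: assign each demand point to its cheapest open site.
  A→P4 5×10=50, B→P4 15×4=60, C→P3 20×6=120, D→P3 6×2=12, E→P3 20×9=180, F→P4 16×2=32, G→P4 11×5=55
  delivery cost 509, fixed 49 → total 558.
Compare {P1, P4}: delivery cost 505 + fixed 57 = 562.
Compare {P1, P3, P4}: delivery cost 499 + fixed 74 = 573.
Compare {P2, P3, P4}: delivery cost 494 + fixed 80 = 574.
All other subsets cost ≥ 562. Minimum total cost: 558.

558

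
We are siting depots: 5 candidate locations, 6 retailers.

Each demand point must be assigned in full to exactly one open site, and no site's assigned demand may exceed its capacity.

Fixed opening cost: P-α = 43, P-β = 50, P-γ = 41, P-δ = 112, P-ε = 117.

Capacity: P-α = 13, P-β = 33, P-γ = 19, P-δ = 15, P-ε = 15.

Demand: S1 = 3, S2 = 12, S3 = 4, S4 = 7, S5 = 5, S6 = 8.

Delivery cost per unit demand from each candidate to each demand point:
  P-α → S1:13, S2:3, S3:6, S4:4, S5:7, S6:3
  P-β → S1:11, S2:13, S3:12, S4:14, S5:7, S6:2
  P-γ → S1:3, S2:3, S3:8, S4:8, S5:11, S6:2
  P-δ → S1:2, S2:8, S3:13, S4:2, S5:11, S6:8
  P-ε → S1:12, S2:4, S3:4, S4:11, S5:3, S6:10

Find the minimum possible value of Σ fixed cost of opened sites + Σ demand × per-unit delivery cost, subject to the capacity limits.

Open {P-α, P-β, P-γ}; cheapest assignment that respects the capacities:
  P-α (cap 13, load 11): S3, S4 — cost 4×6 + 7×4 = 52
  P-β (cap 33, load 13): S5, S6 — cost 5×7 + 8×2 = 51
  P-γ (cap 19, load 15): S1, S2 — cost 3×3 + 12×3 = 45
  Shipping 148, fixed 134 → total 282.
  Any other capacity-feasible assignment to {P-α, P-β, P-γ} ships for at least 148.
Compare {P-β, P-γ}: its best feasible assignment gives total 315.
Compare {P-β, P-γ, P-δ}: its best feasible assignment gives total 342.
Every other set of open sites that can feasibly serve all demand totals ≥ 315 even under its best assignment. Minimum: 282.

282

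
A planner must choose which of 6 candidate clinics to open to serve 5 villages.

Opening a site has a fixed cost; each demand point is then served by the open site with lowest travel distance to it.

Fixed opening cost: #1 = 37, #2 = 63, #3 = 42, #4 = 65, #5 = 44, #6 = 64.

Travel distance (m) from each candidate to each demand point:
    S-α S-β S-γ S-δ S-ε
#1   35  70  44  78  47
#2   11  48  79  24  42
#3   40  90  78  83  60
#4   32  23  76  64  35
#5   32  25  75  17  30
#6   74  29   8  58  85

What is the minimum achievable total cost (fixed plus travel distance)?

220

Open {#5, #6}: assign each demand point to its cheapest open site.
  S-α→#5 32, S-β→#5 25, S-γ→#6 8, S-δ→#5 17, S-ε→#5 30
  travel distance 112, fixed 108 → total 220.
Compare {#5}: travel distance 179 + fixed 44 = 223.
Compare {#1, #5}: travel distance 148 + fixed 81 = 229.
Compare {#2, #6}: travel distance 114 + fixed 127 = 241.
All other subsets cost ≥ 223. Minimum total cost: 220.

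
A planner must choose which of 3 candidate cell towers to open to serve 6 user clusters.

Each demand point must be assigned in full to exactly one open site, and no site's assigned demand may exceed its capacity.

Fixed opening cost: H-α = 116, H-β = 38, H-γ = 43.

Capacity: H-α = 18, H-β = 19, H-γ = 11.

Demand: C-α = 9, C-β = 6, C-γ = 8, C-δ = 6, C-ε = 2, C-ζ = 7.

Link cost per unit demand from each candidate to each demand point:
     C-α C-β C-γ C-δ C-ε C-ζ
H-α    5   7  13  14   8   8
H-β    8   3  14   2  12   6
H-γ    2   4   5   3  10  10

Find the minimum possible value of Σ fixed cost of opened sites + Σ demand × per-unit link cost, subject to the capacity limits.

Open {H-α, H-β, H-γ}; cheapest assignment that respects the capacities:
  H-α (cap 18, load 11): C-α, C-ε — cost 9×5 + 2×8 = 61
  H-β (cap 19, load 19): C-β, C-δ, C-ζ — cost 6×3 + 6×2 + 7×6 = 72
  H-γ (cap 11, load 8): C-γ — cost 8×5 = 40
  Shipping 173, fixed 197 → total 370.
  Any other capacity-feasible assignment to {H-α, H-β, H-γ} ships for at least 173.
Total demand is 38 and no other set of sites has combined capacity ≥ 38, so {H-α, H-β, H-γ} is the only feasible choice of open sites. Minimum: 370.

370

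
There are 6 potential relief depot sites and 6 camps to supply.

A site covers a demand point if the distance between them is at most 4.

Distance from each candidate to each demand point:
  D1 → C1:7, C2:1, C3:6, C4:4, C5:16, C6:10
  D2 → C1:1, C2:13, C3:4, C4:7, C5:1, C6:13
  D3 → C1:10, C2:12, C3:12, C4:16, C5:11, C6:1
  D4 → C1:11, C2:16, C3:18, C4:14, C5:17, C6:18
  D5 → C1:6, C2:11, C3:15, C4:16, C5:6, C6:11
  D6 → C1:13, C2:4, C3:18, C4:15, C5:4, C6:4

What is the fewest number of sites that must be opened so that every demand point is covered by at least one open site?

Coverage sets (demand points within 4 of each site):
  D1: {C2, C4}
  D2: {C1, C3, C5}
  D3: {C6}
  D4: {}
  D5: {}
  D6: {C2, C5, C6}
No 2 sites suffice: every size-2 union leaves at least one demand point uncovered.
But {D1, D2, D3} covers everything, so the minimum is 3.

3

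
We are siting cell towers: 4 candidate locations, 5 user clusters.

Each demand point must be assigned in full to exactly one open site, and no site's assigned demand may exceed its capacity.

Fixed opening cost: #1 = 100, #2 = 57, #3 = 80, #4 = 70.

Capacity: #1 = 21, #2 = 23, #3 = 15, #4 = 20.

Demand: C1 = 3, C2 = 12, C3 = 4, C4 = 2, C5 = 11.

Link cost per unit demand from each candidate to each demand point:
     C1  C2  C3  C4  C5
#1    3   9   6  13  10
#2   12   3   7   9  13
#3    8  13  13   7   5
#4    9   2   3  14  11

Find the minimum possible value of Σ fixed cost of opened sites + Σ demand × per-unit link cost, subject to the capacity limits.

Open {#3, #4}; cheapest assignment that respects the capacities:
  #3 (cap 15, load 13): C4, C5 — cost 2×7 + 11×5 = 69
  #4 (cap 20, load 19): C1, C2, C3 — cost 3×9 + 12×2 + 4×3 = 63
  Shipping 132, fixed 150 → total 282.
  Any other capacity-feasible assignment to {#3, #4} ships for at least 132.
Compare {#2, #3}: its best feasible assignment gives total 298.
Compare {#2, #3, #4}: its best feasible assignment gives total 339.
Every other set of open sites that can feasibly serve all demand totals ≥ 298 even under its best assignment. Minimum: 282.

282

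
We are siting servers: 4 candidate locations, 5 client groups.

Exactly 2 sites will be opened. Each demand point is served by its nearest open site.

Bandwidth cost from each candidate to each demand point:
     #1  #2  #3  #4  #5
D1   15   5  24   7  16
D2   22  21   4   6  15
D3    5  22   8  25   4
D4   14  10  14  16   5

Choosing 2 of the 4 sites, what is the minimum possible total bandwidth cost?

29

Open {D1, D3}.
  #1→D3 5, #2→D1 5, #3→D3 8, #4→D1 7, #5→D3 4  ⇒ total 29.
Compare {D2, D4}: total 39.
Compare {D2, D3}: total 40.
No size-2 selection does better; minimum is 29.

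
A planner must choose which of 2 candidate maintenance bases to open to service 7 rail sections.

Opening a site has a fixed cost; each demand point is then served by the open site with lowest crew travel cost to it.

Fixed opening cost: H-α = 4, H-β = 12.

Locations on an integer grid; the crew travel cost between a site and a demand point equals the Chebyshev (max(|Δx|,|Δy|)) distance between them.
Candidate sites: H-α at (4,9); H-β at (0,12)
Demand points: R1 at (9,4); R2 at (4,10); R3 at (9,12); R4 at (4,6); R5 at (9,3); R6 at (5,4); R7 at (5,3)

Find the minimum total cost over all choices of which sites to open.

Open {H-α}: assign each demand point to its cheapest open site.
  R1→H-α 5, R2→H-α 1, R3→H-α 5, R4→H-α 3, R5→H-α 6, R6→H-α 5, R7→H-α 6
  crew travel cost 31, fixed 4 → total 35.
Compare {H-α, H-β}: crew travel cost 31 + fixed 16 = 47.
Compare {H-β}: crew travel cost 54 + fixed 12 = 66.

35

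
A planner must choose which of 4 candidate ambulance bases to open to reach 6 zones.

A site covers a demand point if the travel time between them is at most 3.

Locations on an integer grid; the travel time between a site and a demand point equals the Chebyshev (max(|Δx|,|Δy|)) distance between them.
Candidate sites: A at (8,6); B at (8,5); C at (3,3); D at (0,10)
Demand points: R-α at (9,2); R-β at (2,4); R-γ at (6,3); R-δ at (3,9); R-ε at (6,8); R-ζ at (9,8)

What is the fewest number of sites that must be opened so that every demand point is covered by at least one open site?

3

Coverage sets (demand points within 3 of each site):
  A: {R-γ, R-ε, R-ζ}
  B: {R-α, R-γ, R-ε, R-ζ}
  C: {R-β, R-γ}
  D: {R-δ}
No 2 sites suffice: every size-2 union leaves at least one demand point uncovered.
But {B, C, D} covers everything, so the minimum is 3.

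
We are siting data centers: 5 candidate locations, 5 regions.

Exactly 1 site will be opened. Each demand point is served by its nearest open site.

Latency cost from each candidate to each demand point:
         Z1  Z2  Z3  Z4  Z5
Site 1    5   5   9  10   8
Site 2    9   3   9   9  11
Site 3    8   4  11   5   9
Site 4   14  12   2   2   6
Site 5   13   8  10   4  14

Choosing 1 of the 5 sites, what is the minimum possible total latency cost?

36

Open {Site 4}.
  Z1→Site 4 14, Z2→Site 4 12, Z3→Site 4 2, Z4→Site 4 2, Z5→Site 4 6  ⇒ total 36.
Compare {Site 1}: total 37.
Compare {Site 3}: total 37.
No size-1 selection does better; minimum is 36.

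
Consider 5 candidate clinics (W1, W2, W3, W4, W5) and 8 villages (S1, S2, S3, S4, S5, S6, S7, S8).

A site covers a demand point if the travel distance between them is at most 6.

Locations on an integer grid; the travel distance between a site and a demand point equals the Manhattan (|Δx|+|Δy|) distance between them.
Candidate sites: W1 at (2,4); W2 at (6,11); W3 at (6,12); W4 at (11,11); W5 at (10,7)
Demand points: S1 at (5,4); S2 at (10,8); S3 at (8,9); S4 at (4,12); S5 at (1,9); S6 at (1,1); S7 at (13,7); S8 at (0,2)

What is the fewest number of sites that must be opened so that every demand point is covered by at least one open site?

3

Coverage sets (demand points within 6 of each site):
  W1: {S1, S5, S6, S8}
  W2: {S3, S4}
  W3: {S3, S4}
  W4: {S2, S3, S7}
  W5: {S2, S3, S7}
No 2 sites suffice: every size-2 union leaves at least one demand point uncovered.
But {W1, W2, W4} covers everything, so the minimum is 3.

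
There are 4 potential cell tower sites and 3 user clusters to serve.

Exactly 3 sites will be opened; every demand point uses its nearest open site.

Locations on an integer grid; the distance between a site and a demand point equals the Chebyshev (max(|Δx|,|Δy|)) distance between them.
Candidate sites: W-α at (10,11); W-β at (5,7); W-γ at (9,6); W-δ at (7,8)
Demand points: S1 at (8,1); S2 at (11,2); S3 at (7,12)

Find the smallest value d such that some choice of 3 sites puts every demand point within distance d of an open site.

Open {W-α, W-β, W-γ}.
  Farthest demand point is S1 at distance 5 (to W-γ); all others are ≤ 5.
With {W-α, W-γ, W-δ} the worst case is 5.
With {W-β, W-γ, W-δ} the worst case is 5.
No size-3 selection achieves below 5.

5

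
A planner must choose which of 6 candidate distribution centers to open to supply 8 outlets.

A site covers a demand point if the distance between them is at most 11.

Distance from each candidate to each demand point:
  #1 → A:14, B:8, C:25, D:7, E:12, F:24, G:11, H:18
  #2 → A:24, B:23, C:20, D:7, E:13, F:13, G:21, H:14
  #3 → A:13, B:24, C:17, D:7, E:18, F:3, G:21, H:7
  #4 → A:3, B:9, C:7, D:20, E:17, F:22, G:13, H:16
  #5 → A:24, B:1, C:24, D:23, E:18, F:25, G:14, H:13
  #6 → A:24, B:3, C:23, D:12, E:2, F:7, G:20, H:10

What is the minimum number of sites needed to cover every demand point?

3

Coverage sets (demand points within 11 of each site):
  #1: {B, D, G}
  #2: {D}
  #3: {D, F, H}
  #4: {A, B, C}
  #5: {B}
  #6: {B, E, F, H}
No 2 sites suffice: every size-2 union leaves at least one demand point uncovered.
But {#1, #4, #6} covers everything, so the minimum is 3.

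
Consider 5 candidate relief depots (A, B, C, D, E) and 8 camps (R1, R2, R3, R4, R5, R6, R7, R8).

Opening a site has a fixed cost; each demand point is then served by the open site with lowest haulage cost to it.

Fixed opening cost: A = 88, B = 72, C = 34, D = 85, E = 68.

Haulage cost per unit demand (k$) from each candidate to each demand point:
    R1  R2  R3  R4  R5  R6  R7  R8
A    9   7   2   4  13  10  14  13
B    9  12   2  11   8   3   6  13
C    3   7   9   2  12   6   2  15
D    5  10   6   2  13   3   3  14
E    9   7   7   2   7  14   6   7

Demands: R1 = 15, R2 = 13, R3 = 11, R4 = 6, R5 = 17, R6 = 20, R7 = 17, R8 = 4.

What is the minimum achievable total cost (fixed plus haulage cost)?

558

Open {B, C}: assign each demand point to its cheapest open site.
  R1→C 15×3=45, R2→C 13×7=91, R3→B 11×2=22, R4→C 6×2=12, R5→B 17×8=136, R6→B 20×3=60, R7→C 17×2=34, R8→B 4×13=52
  haulage cost 452, fixed 106 → total 558.
Compare {B, C, E}: haulage cost 411 + fixed 174 = 585.
Compare {C, E}: haulage cost 526 + fixed 102 = 628.
Compare {C, D, E}: haulage cost 455 + fixed 187 = 642.
All other subsets cost ≥ 585. Minimum total cost: 558.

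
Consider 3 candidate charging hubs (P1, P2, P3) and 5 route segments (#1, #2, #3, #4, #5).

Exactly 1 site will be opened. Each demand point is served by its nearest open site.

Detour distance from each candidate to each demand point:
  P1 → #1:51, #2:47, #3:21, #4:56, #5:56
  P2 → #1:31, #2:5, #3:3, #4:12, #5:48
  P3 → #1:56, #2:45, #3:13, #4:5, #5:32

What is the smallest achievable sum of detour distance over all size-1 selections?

99

Open {P2}.
  #1→P2 31, #2→P2 5, #3→P2 3, #4→P2 12, #5→P2 48  ⇒ total 99.
Compare {P3}: total 151.
Compare {P1}: total 231.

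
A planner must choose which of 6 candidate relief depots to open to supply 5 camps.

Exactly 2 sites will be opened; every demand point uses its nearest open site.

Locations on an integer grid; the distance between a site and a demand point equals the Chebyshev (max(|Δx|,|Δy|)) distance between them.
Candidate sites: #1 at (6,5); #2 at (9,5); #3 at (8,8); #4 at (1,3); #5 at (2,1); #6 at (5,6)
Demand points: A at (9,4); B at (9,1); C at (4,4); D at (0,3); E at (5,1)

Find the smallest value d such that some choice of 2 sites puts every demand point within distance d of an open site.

4

Open {#1, #4}.
  Farthest demand point is B at distance 4 (to #1); all others are ≤ 4.
With {#1, #5} the worst case is 4.
With {#2, #4} the worst case is 4.
No size-2 selection achieves below 4.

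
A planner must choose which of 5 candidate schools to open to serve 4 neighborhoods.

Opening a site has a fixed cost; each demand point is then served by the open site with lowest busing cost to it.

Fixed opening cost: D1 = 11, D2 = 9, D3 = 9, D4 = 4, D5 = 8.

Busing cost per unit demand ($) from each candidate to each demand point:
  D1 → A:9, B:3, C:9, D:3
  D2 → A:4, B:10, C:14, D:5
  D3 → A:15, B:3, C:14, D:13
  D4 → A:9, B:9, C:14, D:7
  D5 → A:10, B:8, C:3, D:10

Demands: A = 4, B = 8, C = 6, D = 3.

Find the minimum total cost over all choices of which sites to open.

Open {D1, D2, D5}: assign each demand point to its cheapest open site.
  A→D2 4×4=16, B→D1 8×3=24, C→D5 6×3=18, D→D1 3×3=9
  busing cost 67, fixed 28 → total 95.
Compare {D2, D3, D5}: busing cost 73 + fixed 26 = 99.
Compare {D1, D2, D4, D5}: busing cost 67 + fixed 32 = 99.
Compare {D2, D3, D4, D5}: busing cost 73 + fixed 30 = 103.
All other subsets cost ≥ 99. Minimum total cost: 95.

95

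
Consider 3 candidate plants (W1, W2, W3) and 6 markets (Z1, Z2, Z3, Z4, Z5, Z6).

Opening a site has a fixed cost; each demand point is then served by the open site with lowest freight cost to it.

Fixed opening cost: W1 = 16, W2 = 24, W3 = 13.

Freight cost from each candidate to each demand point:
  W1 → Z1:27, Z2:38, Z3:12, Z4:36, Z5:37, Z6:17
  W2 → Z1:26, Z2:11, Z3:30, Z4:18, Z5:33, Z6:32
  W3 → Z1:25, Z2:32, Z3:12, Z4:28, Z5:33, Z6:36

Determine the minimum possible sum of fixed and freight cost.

Open {W1, W2}: assign each demand point to its cheapest open site.
  Z1→W2 26, Z2→W2 11, Z3→W1 12, Z4→W2 18, Z5→W2 33, Z6→W1 17
  freight cost 117, fixed 40 → total 157.
Compare {W2, W3}: freight cost 131 + fixed 37 = 168.
Compare {W1, W2, W3}: freight cost 116 + fixed 53 = 169.
Compare {W2}: freight cost 150 + fixed 24 = 174.
All other subsets cost ≥ 168. Minimum total cost: 157.

157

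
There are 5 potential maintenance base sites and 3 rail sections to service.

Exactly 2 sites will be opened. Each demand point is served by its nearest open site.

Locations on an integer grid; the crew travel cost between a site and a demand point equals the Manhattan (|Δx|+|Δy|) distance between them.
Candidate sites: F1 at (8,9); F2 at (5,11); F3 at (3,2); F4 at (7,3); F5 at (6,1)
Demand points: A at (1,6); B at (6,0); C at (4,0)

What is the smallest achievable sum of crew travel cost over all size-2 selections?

Open {F3, F5}.
  A→F3 6, B→F5 1, C→F3 3  ⇒ total 10.
Compare {F2, F5}: total 13.
Compare {F3, F4}: total 13.
No size-2 selection does better; minimum is 10.

10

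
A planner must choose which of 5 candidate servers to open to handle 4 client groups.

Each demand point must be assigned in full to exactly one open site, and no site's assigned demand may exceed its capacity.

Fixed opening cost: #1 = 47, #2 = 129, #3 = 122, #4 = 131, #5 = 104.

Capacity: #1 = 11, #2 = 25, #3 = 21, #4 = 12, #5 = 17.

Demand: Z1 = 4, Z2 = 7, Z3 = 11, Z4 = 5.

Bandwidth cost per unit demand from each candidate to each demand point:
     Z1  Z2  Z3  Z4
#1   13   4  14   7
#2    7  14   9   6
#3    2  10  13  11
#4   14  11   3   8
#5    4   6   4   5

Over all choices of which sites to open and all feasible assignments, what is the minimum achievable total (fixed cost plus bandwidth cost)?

300

Open {#1, #5}; cheapest assignment that respects the capacities:
  #1 (cap 11, load 11): Z1, Z2 — cost 4×13 + 7×4 = 80
  #5 (cap 17, load 16): Z3, Z4 — cost 11×4 + 5×5 = 69
  Shipping 149, fixed 151 → total 300.
  Any other capacity-feasible assignment to {#1, #5} ships for at least 149.
Compare {#4, #5}: its best feasible assignment gives total 351.
Compare {#1, #2}: its best feasible assignment gives total 361.
Every other set of open sites that can feasibly serve all demand totals ≥ 351 even under its best assignment. Minimum: 300.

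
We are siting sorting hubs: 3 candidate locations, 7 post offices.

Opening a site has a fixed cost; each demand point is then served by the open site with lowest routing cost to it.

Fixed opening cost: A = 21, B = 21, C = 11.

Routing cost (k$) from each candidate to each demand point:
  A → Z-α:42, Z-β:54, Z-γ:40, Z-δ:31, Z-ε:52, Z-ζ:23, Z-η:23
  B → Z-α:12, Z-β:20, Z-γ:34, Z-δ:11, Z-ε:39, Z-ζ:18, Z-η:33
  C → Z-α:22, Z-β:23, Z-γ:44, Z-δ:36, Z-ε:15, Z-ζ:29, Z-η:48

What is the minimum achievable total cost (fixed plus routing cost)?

Open {B, C}: assign each demand point to its cheapest open site.
  Z-α→B 12, Z-β→B 20, Z-γ→B 34, Z-δ→B 11, Z-ε→C 15, Z-ζ→B 18, Z-η→B 33
  routing cost 143, fixed 32 → total 175.
Compare {A, B, C}: routing cost 133 + fixed 53 = 186.
Compare {B}: routing cost 167 + fixed 21 = 188.
Compare {A, B}: routing cost 157 + fixed 42 = 199.
All other subsets cost ≥ 186. Minimum total cost: 175.

175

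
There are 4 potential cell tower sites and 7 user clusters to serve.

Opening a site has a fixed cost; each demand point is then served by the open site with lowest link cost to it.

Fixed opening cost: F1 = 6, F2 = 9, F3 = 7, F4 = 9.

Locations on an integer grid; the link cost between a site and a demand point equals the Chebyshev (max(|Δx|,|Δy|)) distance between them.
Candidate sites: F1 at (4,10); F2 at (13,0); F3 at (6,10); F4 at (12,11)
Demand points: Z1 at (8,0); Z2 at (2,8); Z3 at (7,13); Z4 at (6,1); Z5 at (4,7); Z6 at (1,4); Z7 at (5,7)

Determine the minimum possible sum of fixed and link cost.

42

Open {F1}: assign each demand point to its cheapest open site.
  Z1→F1 10, Z2→F1 2, Z3→F1 3, Z4→F1 9, Z5→F1 3, Z6→F1 6, Z7→F1 3
  link cost 36, fixed 6 → total 42.
Compare {F1, F2}: link cost 29 + fixed 15 = 44.
Compare {F3}: link cost 38 + fixed 7 = 45.
Compare {F2, F3}: link cost 31 + fixed 16 = 47.
All other subsets cost ≥ 44. Minimum total cost: 42.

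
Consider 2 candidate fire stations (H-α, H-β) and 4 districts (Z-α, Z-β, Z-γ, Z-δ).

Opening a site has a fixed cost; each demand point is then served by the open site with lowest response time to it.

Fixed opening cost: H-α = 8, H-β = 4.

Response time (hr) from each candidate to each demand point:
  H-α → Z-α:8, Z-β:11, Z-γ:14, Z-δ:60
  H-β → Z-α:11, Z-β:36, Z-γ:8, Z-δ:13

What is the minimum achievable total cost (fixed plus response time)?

Open {H-α, H-β}: assign each demand point to its cheapest open site.
  Z-α→H-α 8, Z-β→H-α 11, Z-γ→H-β 8, Z-δ→H-β 13
  response time 40, fixed 12 → total 52.
Compare {H-β}: response time 68 + fixed 4 = 72.
Compare {H-α}: response time 93 + fixed 8 = 101.

52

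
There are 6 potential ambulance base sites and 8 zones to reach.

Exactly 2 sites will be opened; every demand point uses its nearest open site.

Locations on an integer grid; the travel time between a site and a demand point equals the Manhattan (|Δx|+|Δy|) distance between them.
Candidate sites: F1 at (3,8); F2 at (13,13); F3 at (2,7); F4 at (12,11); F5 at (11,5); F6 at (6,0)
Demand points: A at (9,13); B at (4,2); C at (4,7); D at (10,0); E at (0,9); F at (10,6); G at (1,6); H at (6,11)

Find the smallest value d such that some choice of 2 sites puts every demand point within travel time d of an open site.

10

Open {F1, F5}.
  Farthest demand point is A at travel time 10 (to F5); all others are ≤ 10.
With {F3, F5} the worst case is 10.
With {F1, F6} the worst case is 11.
No size-2 selection achieves below 10.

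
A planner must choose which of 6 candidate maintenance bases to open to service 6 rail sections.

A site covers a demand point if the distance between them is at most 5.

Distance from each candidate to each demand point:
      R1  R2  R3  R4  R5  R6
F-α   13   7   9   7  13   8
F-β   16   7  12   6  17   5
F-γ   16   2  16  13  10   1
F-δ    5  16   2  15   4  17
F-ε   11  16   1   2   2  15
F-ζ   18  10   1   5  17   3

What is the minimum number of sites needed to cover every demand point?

3

Coverage sets (demand points within 5 of each site):
  F-α: {}
  F-β: {R6}
  F-γ: {R2, R6}
  F-δ: {R1, R3, R5}
  F-ε: {R3, R4, R5}
  F-ζ: {R3, R4, R6}
No 2 sites suffice: every size-2 union leaves at least one demand point uncovered.
But {F-γ, F-δ, F-ε} covers everything, so the minimum is 3.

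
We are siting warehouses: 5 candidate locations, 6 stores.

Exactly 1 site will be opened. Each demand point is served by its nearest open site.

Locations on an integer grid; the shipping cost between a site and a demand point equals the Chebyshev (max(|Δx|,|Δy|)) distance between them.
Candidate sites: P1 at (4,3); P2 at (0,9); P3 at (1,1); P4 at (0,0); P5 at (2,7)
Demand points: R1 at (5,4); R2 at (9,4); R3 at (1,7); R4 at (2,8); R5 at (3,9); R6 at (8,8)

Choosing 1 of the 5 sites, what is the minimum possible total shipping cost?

20

Open {P5}.
  R1→P5 3, R2→P5 7, R3→P5 1, R4→P5 1, R5→P5 2, R6→P5 6  ⇒ total 20.
Compare {P1}: total 26.
Compare {P2}: total 29.
No size-1 selection does better; minimum is 20.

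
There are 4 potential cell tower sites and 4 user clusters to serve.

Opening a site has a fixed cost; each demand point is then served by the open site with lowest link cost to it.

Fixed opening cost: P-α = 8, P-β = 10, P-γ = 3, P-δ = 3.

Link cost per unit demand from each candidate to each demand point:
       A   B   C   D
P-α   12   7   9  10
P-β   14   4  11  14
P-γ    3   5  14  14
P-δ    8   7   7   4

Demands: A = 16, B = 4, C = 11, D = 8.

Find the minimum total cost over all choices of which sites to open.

Open {P-γ, P-δ}: assign each demand point to its cheapest open site.
  A→P-γ 16×3=48, B→P-γ 4×5=20, C→P-δ 11×7=77, D→P-δ 8×4=32
  link cost 177, fixed 6 → total 183.
Compare {P-β, P-γ, P-δ}: link cost 173 + fixed 16 = 189.
Compare {P-α, P-γ, P-δ}: link cost 177 + fixed 14 = 191.
Compare {P-α, P-β, P-γ, P-δ}: link cost 173 + fixed 24 = 197.
All other subsets cost ≥ 189. Minimum total cost: 183.

183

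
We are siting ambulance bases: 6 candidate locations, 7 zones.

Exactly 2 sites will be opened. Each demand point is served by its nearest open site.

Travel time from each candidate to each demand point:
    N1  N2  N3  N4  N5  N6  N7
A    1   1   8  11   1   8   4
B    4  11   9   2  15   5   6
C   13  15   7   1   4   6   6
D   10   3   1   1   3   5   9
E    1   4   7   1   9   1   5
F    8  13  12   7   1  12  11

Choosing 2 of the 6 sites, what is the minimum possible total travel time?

Open {A, D}.
  N1→A 1, N2→A 1, N3→D 1, N4→D 1, N5→A 1, N6→D 5, N7→A 4  ⇒ total 14.
Compare {D, E}: total 15.
Compare {A, E}: total 16.
No size-2 selection does better; minimum is 14.

14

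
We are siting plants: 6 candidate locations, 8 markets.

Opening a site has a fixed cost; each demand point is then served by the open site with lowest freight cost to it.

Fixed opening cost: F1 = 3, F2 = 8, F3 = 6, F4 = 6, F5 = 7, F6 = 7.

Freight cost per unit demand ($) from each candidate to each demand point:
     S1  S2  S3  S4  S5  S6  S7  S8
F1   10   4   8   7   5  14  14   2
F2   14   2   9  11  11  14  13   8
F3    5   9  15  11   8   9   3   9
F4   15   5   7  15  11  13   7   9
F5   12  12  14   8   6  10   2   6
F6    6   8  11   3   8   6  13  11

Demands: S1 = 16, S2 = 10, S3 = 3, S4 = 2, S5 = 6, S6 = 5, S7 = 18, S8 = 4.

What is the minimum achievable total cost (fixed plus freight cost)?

Open {F1, F2, F3, F5, F6}: assign each demand point to its cheapest open site.
  S1→F3 16×5=80, S2→F2 10×2=20, S3→F1 3×8=24, S4→F6 2×3=6, S5→F1 6×5=30, S6→F6 5×6=30, S7→F5 18×2=36, S8→F1 4×2=8
  freight cost 234, fixed 31 → total 265.
Compare {F1, F2, F3, F4, F5, F6}: freight cost 231 + fixed 37 = 268.
Compare {F1, F2, F5, F6}: freight cost 250 + fixed 25 = 275.
Compare {F1, F2, F3, F6}: freight cost 252 + fixed 24 = 276.
All other subsets cost ≥ 268. Minimum total cost: 265.

265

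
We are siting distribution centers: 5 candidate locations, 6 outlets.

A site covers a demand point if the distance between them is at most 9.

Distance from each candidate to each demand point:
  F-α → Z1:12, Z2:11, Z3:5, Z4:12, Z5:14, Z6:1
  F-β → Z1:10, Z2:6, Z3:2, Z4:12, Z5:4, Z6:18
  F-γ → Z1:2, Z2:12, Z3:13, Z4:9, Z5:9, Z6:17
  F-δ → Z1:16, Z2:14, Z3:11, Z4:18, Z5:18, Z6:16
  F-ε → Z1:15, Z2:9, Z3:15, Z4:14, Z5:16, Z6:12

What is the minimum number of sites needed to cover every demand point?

Coverage sets (demand points within 9 of each site):
  F-α: {Z3, Z6}
  F-β: {Z2, Z3, Z5}
  F-γ: {Z1, Z4, Z5}
  F-δ: {}
  F-ε: {Z2}
No 2 sites suffice: every size-2 union leaves at least one demand point uncovered.
But {F-α, F-β, F-γ} covers everything, so the minimum is 3.

3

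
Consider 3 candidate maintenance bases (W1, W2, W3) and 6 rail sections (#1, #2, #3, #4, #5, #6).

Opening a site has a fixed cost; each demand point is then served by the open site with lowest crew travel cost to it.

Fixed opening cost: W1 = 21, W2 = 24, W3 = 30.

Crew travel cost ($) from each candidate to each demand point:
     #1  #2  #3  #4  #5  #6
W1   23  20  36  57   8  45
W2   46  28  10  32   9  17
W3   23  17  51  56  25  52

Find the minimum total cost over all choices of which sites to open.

Open {W1, W2}: assign each demand point to its cheapest open site.
  #1→W1 23, #2→W1 20, #3→W2 10, #4→W2 32, #5→W1 8, #6→W2 17
  crew travel cost 110, fixed 45 → total 155.
Compare {W2, W3}: crew travel cost 108 + fixed 54 = 162.
Compare {W2}: crew travel cost 142 + fixed 24 = 166.
Compare {W1, W2, W3}: crew travel cost 107 + fixed 75 = 182.
All other subsets cost ≥ 162. Minimum total cost: 155.

155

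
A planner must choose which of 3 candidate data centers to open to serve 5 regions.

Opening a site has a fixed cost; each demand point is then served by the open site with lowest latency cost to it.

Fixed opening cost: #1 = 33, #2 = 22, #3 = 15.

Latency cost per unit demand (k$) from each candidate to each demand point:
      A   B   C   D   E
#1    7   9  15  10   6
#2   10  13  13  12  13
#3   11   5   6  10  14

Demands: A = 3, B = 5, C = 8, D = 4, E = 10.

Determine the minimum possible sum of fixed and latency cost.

Open {#1, #3}: assign each demand point to its cheapest open site.
  A→#1 3×7=21, B→#3 5×5=25, C→#3 8×6=48, D→#1 4×10=40, E→#1 10×6=60
  latency cost 194, fixed 48 → total 242.
Compare {#1, #2, #3}: latency cost 194 + fixed 70 = 264.
Compare {#3}: latency cost 286 + fixed 15 = 301.
Compare {#2, #3}: latency cost 273 + fixed 37 = 310.
All other subsets cost ≥ 264. Minimum total cost: 242.

242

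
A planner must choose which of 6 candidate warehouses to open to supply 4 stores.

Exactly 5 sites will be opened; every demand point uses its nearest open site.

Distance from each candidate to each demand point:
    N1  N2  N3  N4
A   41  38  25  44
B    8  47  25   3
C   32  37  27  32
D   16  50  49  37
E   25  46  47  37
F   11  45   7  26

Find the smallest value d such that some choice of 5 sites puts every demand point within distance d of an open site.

37

Open {A, B, C, D, E}.
  Farthest demand point is N2 at distance 37 (to C); all others are ≤ 37.
With {A, B, C, D, F} the worst case is 37.
With {A, B, C, E, F} the worst case is 37.
No size-5 selection achieves below 37.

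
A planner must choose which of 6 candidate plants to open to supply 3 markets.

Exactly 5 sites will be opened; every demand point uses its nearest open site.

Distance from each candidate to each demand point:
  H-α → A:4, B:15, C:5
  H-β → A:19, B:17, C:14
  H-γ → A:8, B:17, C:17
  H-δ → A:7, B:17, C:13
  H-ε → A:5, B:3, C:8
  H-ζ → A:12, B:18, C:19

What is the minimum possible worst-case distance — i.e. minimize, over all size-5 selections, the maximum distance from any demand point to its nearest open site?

5

Open {H-α, H-β, H-γ, H-δ, H-ε}.
  Farthest demand point is C at distance 5 (to H-α); all others are ≤ 5.
With {H-α, H-β, H-γ, H-ε, H-ζ} the worst case is 5.
With {H-α, H-β, H-δ, H-ε, H-ζ} the worst case is 5.
No size-5 selection achieves below 5.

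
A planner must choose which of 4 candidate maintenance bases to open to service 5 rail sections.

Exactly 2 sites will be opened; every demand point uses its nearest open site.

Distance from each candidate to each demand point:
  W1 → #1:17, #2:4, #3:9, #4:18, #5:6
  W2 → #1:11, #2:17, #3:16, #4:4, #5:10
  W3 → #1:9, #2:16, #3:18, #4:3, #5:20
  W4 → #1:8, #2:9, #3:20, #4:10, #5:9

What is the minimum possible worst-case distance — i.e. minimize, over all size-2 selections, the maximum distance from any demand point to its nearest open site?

Open {W1, W3}.
  Farthest demand point is #1 at distance 9 (to W3); all others are ≤ 9.
With {W1, W4} the worst case is 10.
With {W1, W2} the worst case is 11.
No size-2 selection achieves below 9.

9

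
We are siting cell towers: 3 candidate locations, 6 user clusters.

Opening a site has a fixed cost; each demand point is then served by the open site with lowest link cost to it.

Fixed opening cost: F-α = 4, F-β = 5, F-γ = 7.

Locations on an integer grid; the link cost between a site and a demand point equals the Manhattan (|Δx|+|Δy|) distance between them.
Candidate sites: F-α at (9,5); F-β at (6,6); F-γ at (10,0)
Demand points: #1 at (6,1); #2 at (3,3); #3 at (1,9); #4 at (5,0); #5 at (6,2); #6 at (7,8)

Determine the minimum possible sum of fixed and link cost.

Open {F-β}: assign each demand point to its cheapest open site.
  #1→F-β 5, #2→F-β 6, #3→F-β 8, #4→F-β 7, #5→F-β 4, #6→F-β 3
  link cost 33, fixed 5 → total 38.
Compare {F-α, F-β}: link cost 33 + fixed 9 = 42.
Compare {F-β, F-γ}: link cost 31 + fixed 12 = 43.
Compare {F-α, F-β, F-γ}: link cost 31 + fixed 16 = 47.
All other subsets cost ≥ 42. Minimum total cost: 38.

38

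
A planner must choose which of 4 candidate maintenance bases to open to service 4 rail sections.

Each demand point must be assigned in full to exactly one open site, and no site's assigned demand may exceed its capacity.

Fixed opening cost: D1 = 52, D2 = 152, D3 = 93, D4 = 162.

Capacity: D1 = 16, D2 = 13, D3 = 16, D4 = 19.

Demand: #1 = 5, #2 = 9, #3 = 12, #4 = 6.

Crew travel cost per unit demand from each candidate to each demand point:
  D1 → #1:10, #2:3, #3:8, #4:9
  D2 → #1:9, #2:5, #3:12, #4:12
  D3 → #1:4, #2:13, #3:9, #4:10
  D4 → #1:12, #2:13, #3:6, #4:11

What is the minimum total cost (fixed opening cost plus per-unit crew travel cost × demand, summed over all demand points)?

427

Open {D1, D4}; cheapest assignment that respects the capacities:
  D1 (cap 16, load 15): #2, #4 — cost 9×3 + 6×9 = 81
  D4 (cap 19, load 17): #1, #3 — cost 5×12 + 12×6 = 132
  Shipping 213, fixed 214 → total 427.
  Any other capacity-feasible assignment to {D1, D4} ships for at least 213.
Compare {D1, D3, D4}: its best feasible assignment gives total 480.
Compare {D1, D2, D3}: its best feasible assignment gives total 518.
Every other set of open sites that can feasibly serve all demand totals ≥ 480 even under its best assignment. Minimum: 427.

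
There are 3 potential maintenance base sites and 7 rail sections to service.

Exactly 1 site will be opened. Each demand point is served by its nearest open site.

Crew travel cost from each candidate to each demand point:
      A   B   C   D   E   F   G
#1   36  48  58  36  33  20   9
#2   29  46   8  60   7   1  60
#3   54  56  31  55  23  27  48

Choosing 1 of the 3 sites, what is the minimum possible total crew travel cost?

Open {#2}.
  A→#2 29, B→#2 46, C→#2 8, D→#2 60, E→#2 7, F→#2 1, G→#2 60  ⇒ total 211.
Compare {#1}: total 240.
Compare {#3}: total 294.

211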